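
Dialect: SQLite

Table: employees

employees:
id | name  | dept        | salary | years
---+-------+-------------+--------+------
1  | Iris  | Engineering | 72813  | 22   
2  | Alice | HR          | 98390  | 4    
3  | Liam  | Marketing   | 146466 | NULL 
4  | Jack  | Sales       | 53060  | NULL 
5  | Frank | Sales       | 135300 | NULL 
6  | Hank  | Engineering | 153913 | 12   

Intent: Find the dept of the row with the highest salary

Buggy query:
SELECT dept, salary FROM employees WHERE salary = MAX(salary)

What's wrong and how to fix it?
Bug: WHERE is evaluated per row; an aggregate over the whole table isn't defined there

Fix: Wrap MAX in a scalar subquery so WHERE compares against a single value

Corrected query:
SELECT dept, salary FROM employees WHERE salary = (SELECT MAX(salary) FROM employees)

Result:
dept        | salary
------------+-------
Engineering | 153913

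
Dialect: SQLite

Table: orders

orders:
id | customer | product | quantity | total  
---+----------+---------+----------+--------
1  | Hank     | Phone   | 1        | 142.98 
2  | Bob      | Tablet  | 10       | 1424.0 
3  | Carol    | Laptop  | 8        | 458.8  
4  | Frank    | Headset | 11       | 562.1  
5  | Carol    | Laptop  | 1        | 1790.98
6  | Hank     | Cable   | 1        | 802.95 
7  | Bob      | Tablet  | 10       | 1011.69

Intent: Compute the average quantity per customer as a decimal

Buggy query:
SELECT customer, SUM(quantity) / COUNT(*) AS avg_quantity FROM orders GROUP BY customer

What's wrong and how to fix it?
Bug: Both operands are integers, so '/' performs integer division and truncates

Fix: Multiply by 1.0 (or CAST to REAL) to force floating-point division

Corrected query:
SELECT customer, SUM(quantity) * 1.0 / COUNT(*) AS avg_quantity FROM orders GROUP BY customer

Result:
customer | avg_quantity
---------+-------------
Bob      | 10          
Carol    | 4.5         
Frank    | 11          
Hank     | 1           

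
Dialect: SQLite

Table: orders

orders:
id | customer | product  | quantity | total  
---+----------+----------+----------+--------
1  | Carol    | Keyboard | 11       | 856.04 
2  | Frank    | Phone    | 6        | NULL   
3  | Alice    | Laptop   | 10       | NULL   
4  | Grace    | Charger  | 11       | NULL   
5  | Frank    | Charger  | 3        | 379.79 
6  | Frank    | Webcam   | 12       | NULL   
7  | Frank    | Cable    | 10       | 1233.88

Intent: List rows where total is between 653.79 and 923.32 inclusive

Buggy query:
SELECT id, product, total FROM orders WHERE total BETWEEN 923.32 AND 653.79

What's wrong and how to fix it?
Bug: BETWEEN expects the lower bound first; with 923.32 AND 653.79 the range is empty

Fix: Write BETWEEN 653.79 AND 923.32

Corrected query:
SELECT id, product, total FROM orders WHERE total BETWEEN 653.79 AND 923.32

Result:
id | product  | total 
---+----------+-------
1  | Keyboard | 856.04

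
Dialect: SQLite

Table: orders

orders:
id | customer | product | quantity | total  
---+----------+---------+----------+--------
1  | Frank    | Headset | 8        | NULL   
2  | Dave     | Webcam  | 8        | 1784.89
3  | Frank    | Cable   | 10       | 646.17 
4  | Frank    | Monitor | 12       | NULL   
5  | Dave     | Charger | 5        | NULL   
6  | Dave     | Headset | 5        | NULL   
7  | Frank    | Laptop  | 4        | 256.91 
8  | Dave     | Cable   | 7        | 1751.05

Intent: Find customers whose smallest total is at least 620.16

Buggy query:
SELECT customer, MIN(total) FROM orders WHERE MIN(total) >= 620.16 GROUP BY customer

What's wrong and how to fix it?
Bug: MIN() in WHERE is a misuse of aggregate

Fix: Replace WHERE with HAVING after the GROUP BY

Corrected query:
SELECT customer, MIN(total) FROM orders GROUP BY customer HAVING MIN(total) >= 620.16

Result:
customer | MIN(total)
---------+-----------
Dave     | 1751.05   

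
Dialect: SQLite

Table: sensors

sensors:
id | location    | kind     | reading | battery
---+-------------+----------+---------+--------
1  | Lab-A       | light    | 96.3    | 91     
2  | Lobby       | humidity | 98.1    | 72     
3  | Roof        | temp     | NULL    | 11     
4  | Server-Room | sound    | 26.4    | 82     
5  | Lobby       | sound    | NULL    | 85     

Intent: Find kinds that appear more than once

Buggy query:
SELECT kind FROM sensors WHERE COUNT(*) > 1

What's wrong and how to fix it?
Bug: COUNT(*) is an aggregate and cannot be used in WHERE

Fix: GROUP BY kind, then filter groups with HAVING COUNT(*) > 1

Corrected query:
SELECT kind FROM sensors GROUP BY kind HAVING COUNT(*) > 1

Result:
kind 
-----
sound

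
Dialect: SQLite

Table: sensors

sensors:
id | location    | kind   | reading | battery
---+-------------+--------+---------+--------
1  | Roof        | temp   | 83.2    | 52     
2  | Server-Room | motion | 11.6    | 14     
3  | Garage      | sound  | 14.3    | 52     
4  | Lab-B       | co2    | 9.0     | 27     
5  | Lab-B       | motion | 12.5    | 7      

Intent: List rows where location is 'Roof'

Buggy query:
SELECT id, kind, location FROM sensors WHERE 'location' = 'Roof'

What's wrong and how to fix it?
Bug: 'location' in single quotes is a string literal, not the column; the comparison is literal-vs-literal and never true

Fix: Remove the quotes around the column name (or use double quotes for an identifier)

Corrected query:
SELECT id, kind, location FROM sensors WHERE location = 'Roof'

Result:
id | kind | location
---+------+---------
1  | temp | Roof    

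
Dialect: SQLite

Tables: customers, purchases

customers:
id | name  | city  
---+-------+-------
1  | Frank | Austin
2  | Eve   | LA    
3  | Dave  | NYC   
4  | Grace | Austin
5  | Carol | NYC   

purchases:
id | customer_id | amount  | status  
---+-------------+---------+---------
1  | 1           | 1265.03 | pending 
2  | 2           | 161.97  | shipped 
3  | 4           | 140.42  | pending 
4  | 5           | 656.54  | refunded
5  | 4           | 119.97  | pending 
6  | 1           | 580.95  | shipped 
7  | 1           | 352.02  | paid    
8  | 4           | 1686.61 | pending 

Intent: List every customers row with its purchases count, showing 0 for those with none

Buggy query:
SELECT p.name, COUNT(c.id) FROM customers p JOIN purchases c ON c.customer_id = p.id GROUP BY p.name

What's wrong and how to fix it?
Bug: An inner join excludes parents with zero children

Fix: Use LEFT JOIN so parents without children still appear (COUNT(c.id) gives 0)

Corrected query:
SELECT p.name, COUNT(c.id) FROM customers p LEFT JOIN purchases c ON c.customer_id = p.id GROUP BY p.name

Result:
name  | COUNT(c.id)
------+------------
Carol | 1          
Dave  | 0          
Eve   | 1          
Frank | 3          
Grace | 3          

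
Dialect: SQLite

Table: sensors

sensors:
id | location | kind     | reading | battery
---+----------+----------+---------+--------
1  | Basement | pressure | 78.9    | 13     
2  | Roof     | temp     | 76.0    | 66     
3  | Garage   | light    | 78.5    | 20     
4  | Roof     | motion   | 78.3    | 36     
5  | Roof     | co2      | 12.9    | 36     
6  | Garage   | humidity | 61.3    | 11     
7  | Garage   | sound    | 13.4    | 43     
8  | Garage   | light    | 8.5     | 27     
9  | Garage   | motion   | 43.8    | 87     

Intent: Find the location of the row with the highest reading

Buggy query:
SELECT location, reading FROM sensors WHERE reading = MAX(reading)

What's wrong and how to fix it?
Bug: MAX(reading) is an aggregate and cannot be used directly in WHERE

Fix: Wrap MAX in a scalar subquery so WHERE compares against a single value

Corrected query:
SELECT location, reading FROM sensors WHERE reading = (SELECT MAX(reading) FROM sensors)

Result:
location | reading
---------+--------
Basement | 78.9   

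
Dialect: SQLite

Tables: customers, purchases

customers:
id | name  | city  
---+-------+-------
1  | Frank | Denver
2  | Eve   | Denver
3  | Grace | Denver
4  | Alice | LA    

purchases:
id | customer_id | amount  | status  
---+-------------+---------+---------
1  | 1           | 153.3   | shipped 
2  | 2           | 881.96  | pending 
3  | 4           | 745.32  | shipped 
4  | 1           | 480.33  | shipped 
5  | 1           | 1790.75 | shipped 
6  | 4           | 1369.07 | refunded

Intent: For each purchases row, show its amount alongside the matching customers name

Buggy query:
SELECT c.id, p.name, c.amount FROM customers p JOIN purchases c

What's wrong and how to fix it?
Bug: Missing join condition: each purchases row is matched to all customers rows instead of just its own

Fix: Specify the join condition linking the foreign key to the parent id

Corrected query:
SELECT c.id, p.name, c.amount FROM customers p JOIN purchases c ON c.customer_id = p.id

Result:
id | name  | amount 
---+-------+--------
1  | Frank | 153.3  
2  | Eve   | 881.96 
3  | Alice | 745.32 
4  | Frank | 480.33 
5  | Frank | 1790.75
6  | Alice | 1369.07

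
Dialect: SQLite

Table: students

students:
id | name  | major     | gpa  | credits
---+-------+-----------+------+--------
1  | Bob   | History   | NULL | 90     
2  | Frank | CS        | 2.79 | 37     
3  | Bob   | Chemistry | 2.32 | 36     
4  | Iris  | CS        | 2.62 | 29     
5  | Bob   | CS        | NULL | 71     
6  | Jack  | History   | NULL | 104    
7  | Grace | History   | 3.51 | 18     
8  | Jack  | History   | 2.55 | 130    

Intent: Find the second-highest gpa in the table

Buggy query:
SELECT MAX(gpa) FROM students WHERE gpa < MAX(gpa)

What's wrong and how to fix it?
Bug: The inner MAX is an aggregate inside WHERE, which is not allowed

Fix: Put the inner MAX in a scalar subquery

Corrected query:
SELECT MAX(gpa) FROM students WHERE gpa < (SELECT MAX(gpa) FROM students)

Result:
MAX(gpa)
--------
2.79    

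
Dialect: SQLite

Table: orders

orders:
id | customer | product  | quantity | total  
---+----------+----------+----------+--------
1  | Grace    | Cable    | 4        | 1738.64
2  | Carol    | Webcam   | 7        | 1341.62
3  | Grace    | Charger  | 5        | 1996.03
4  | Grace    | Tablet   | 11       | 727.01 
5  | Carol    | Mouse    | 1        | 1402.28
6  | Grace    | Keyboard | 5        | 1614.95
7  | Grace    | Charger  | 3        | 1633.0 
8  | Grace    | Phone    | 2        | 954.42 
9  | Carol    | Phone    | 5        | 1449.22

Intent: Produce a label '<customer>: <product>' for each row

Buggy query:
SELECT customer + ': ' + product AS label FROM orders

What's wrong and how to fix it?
Bug: '+' is numeric addition; on text columns SQLite converts them to 0 instead of concatenating

Fix: Use the || operator for string concatenation

Corrected query:
SELECT customer || ': ' || product AS label FROM orders

Result:
label          
---------------
Grace: Cable   
Carol: Webcam  
Grace: Charger 
Grace: Tablet  
Carol: Mouse   
Grace: Keyboard
Grace: Charger 
Grace: Phone   
Carol: Phone   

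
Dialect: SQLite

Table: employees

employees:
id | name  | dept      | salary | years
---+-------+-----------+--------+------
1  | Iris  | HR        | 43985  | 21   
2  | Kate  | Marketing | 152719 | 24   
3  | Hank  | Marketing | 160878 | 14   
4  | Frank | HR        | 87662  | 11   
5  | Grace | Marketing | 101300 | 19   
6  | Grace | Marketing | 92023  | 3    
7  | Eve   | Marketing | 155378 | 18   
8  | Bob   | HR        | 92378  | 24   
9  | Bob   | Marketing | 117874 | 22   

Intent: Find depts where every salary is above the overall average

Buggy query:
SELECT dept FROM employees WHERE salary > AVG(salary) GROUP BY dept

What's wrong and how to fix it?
Bug: AVG() is an aggregate; it can't sit directly in WHERE

Fix: Compute the overall average in a scalar subquery and compare each group's MIN against it in HAVING

Corrected query:
SELECT dept FROM employees GROUP BY dept HAVING MIN(salary) > (SELECT AVG(salary) FROM employees)

Result:
(no rows)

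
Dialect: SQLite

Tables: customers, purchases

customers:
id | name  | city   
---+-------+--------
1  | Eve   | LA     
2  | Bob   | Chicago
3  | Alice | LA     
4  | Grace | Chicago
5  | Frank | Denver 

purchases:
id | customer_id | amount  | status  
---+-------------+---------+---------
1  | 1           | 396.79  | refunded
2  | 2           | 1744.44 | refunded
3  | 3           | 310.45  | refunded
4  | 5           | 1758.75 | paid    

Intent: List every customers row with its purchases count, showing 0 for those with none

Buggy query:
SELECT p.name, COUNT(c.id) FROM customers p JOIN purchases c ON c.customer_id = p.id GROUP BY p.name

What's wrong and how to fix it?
Bug: An inner join excludes parents with zero children

Fix: Switch to LEFT JOIN to retain unmatched parent rows

Corrected query:
SELECT p.name, COUNT(c.id) FROM customers p LEFT JOIN purchases c ON c.customer_id = p.id GROUP BY p.name

Result:
name  | COUNT(c.id)
------+------------
Alice | 1          
Bob   | 1          
Eve   | 1          
Frank | 1          
Grace | 0          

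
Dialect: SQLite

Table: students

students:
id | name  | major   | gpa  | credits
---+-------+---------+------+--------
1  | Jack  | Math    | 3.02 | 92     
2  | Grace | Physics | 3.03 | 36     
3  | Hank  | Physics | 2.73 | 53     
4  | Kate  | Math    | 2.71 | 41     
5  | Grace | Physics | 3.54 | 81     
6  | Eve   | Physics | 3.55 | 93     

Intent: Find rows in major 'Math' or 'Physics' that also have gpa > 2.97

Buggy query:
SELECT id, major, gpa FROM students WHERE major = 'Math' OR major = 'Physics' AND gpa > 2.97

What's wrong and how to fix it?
Bug: AND binds tighter than OR, so this parses as major = 'Math' OR (major = 'Physics' AND gpa > 2.97)

Fix: Group the OR with parentheses (or use IN), then AND the threshold

Corrected query:
SELECT id, major, gpa FROM students WHERE (major = 'Math' OR major = 'Physics') AND gpa > 2.97

Result:
id | major   | gpa 
---+---------+-----
1  | Math    | 3.02
2  | Physics | 3.03
5  | Physics | 3.54
6  | Physics | 3.55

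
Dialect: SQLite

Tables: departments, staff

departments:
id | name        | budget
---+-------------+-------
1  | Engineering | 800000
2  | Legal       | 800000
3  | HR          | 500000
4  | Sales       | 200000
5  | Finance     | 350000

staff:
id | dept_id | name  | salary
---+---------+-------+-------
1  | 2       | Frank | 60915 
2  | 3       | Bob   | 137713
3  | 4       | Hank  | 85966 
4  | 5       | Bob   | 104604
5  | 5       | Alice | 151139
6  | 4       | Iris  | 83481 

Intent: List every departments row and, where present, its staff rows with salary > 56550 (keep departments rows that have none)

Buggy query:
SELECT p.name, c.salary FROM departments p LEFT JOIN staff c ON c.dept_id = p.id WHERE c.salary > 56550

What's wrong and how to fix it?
Bug: Filtering c.salary in WHERE discards the NULL rows produced by LEFT JOIN, turning it into an inner join

Fix: Put 'c.salary > 56550' in the JOIN's ON clause instead of WHERE

Corrected query:
SELECT p.name, c.salary FROM departments p LEFT JOIN staff c ON c.dept_id = p.id AND c.salary > 56550

Result:
name        | salary
------------+-------
Engineering | NULL  
Legal       | 60915 
HR          | 137713
Sales       | 83481 
Sales       | 85966 
Finance     | 104604
Finance     | 151139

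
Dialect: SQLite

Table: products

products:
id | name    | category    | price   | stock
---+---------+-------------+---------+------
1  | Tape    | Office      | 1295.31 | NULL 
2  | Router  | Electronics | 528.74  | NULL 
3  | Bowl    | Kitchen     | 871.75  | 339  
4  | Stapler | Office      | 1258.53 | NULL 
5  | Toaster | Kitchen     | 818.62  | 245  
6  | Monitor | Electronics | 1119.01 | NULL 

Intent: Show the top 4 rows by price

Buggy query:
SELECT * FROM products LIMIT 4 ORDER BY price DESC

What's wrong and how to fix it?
Bug: ORDER BY cannot follow LIMIT; LIMIT is the final clause

Fix: Swap the clauses: ORDER BY first, then LIMIT

Corrected query:
SELECT * FROM products ORDER BY price DESC LIMIT 4

Result:
id | name    | category    | price   | stock
---+---------+-------------+---------+------
1  | Tape    | Office      | 1295.31 | NULL 
4  | Stapler | Office      | 1258.53 | NULL 
6  | Monitor | Electronics | 1119.01 | NULL 
3  | Bowl    | Kitchen     | 871.75  | 339  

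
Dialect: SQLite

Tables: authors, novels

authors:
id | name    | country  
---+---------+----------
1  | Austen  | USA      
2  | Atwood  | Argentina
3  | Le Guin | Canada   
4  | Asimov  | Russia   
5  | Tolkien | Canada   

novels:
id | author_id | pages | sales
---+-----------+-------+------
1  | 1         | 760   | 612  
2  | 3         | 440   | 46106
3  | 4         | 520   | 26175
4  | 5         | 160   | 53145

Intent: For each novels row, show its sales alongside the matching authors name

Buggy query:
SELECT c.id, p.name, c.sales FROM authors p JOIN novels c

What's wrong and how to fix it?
Bug: Missing join condition: each novels row is matched to all authors rows instead of just its own

Fix: Add ON c.author_id = p.id to the JOIN

Corrected query:
SELECT c.id, p.name, c.sales FROM authors p JOIN novels c ON c.author_id = p.id

Result:
id | name    | sales
---+---------+------
1  | Austen  | 612  
2  | Le Guin | 46106
3  | Asimov  | 26175
4  | Tolkien | 53145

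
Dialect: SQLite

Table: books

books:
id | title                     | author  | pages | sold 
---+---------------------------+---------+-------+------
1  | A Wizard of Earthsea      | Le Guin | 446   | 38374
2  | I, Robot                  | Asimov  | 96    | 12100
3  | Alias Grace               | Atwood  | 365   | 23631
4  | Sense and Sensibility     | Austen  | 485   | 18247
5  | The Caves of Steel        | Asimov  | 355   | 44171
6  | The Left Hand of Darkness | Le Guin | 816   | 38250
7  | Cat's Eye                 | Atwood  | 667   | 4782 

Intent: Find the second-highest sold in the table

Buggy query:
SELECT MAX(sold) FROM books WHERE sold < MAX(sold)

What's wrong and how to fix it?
Bug: MAX(sold) on the right of the comparison is an aggregate-in-WHERE error

Fix: Compute the overall MAX in a subquery, then take MAX of rows below it

Corrected query:
SELECT MAX(sold) FROM books WHERE sold < (SELECT MAX(sold) FROM books)

Result:
MAX(sold)
---------
38374    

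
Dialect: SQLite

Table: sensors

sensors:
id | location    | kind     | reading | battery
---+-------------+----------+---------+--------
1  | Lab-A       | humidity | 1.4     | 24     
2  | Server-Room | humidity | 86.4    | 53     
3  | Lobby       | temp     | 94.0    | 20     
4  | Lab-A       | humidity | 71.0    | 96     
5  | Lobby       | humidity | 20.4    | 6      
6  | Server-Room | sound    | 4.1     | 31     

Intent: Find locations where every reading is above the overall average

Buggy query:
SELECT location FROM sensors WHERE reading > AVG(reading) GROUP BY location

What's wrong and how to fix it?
Bug: AVG() is an aggregate; it can't sit directly in WHERE

Fix: Compute the overall average in a scalar subquery and compare each group's MIN against it in HAVING

Corrected query:
SELECT location FROM sensors GROUP BY location HAVING MIN(reading) > (SELECT AVG(reading) FROM sensors)

Result:
(no rows)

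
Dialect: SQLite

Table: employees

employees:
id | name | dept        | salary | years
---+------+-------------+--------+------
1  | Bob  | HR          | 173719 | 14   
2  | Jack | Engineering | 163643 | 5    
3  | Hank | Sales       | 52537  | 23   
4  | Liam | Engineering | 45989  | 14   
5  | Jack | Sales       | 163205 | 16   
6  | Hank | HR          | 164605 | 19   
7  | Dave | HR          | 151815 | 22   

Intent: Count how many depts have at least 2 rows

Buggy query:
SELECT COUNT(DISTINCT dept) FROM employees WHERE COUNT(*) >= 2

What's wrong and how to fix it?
Bug: WHERE filters individual rows, not groups, so a group-level COUNT is invalid there

Fix: Group first with HAVING COUNT(*) >= 2, then COUNT the resulting groups

Corrected query:
SELECT COUNT(*) FROM (SELECT dept FROM employees GROUP BY dept HAVING COUNT(*) >= 2)

Result:
COUNT(*)
--------
3       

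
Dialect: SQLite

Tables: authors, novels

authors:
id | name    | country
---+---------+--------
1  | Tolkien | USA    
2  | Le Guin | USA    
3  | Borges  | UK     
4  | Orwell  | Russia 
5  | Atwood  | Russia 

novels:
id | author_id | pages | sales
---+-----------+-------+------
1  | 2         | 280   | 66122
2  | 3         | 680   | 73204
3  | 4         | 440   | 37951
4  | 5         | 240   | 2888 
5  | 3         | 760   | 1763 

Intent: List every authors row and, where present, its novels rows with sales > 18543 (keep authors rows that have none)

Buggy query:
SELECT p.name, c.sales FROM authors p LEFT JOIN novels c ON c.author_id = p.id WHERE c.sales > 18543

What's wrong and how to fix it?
Bug: A WHERE condition on the right-hand table after LEFT JOIN drops unmatched parents

Fix: Move the right-table condition into the ON clause so unmatched parents are kept

Corrected query:
SELECT p.name, c.sales FROM authors p LEFT JOIN novels c ON c.author_id = p.id AND c.sales > 18543

Result:
name    | sales
--------+------
Tolkien | NULL 
Le Guin | 66122
Borges  | 73204
Orwell  | 37951
Atwood  | NULL 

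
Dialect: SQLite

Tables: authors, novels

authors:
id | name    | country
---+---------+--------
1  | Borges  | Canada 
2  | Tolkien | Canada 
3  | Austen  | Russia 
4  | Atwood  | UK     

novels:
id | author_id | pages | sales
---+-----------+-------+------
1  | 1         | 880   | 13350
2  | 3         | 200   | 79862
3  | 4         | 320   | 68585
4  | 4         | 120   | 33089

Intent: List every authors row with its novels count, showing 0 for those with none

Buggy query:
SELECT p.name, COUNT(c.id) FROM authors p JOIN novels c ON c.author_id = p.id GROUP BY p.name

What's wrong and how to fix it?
Bug: An inner join excludes parents with zero children

Fix: Use LEFT JOIN so parents without children still appear (COUNT(c.id) gives 0)

Corrected query:
SELECT p.name, COUNT(c.id) FROM authors p LEFT JOIN novels c ON c.author_id = p.id GROUP BY p.name

Result:
name    | COUNT(c.id)
--------+------------
Atwood  | 2          
Austen  | 1          
Borges  | 1          
Tolkien | 0          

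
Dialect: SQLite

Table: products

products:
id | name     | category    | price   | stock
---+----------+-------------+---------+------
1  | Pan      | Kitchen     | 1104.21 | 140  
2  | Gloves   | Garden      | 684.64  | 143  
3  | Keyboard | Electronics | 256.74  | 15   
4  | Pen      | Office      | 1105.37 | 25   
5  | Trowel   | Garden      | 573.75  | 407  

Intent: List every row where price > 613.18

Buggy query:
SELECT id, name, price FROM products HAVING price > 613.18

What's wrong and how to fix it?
Bug: HAVING filters the output of aggregation, but this query has no GROUP BY and no aggregate functions, so SQLite rejects it (HAVING clause on a non-aggregate query); the condition here is per row

Fix: Use WHERE for row-level filtering

Corrected query:
SELECT id, name, price FROM products WHERE price > 613.18

Result:
id | name   | price  
---+--------+--------
1  | Pan    | 1104.21
2  | Gloves | 684.64 
4  | Pen    | 1105.37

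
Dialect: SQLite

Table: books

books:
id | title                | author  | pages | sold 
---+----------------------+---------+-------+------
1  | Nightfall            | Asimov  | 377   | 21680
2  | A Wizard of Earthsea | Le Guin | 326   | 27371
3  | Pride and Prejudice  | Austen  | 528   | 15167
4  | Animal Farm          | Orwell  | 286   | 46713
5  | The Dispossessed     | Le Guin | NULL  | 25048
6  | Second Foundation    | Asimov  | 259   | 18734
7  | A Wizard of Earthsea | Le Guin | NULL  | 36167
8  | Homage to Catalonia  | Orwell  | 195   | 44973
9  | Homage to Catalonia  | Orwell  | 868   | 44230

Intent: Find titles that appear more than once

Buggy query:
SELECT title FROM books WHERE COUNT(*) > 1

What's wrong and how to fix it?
Bug: WHERE can't reference COUNT(*); aggregates are computed after WHERE

Fix: Group first, then use HAVING for the count condition

Corrected query:
SELECT title FROM books GROUP BY title HAVING COUNT(*) > 1

Result:
title               
--------------------
A Wizard of Earthsea
Homage to Catalonia 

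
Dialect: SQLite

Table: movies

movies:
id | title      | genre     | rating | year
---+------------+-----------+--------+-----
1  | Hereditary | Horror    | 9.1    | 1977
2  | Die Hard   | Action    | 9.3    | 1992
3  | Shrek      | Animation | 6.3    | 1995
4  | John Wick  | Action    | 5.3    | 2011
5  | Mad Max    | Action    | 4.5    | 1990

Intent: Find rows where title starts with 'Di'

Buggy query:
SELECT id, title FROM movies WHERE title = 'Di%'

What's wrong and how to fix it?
Bug: '=' compares the literal string including the % character; pattern matching needs LIKE

Fix: Use LIKE for wildcard pattern matching

Corrected query:
SELECT id, title FROM movies WHERE title LIKE 'Di%'

Result:
id | title   
---+---------
2  | Die Hard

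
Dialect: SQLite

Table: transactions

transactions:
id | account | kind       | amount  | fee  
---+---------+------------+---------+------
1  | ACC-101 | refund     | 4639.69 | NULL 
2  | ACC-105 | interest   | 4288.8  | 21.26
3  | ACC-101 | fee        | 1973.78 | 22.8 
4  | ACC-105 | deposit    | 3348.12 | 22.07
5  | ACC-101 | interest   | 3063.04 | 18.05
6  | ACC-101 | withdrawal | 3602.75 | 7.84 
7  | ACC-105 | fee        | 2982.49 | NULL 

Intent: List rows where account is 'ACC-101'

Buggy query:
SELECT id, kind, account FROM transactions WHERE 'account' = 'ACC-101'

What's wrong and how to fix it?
Bug: Single quotes denote string literals in SQL; the column name is being compared as a constant string

Fix: Remove the quotes around the column name (or use double quotes for an identifier)

Corrected query:
SELECT id, kind, account FROM transactions WHERE account = 'ACC-101'

Result:
id | kind       | account
---+------------+--------
1  | refund     | ACC-101
3  | fee        | ACC-101
5  | interest   | ACC-101
6  | withdrawal | ACC-101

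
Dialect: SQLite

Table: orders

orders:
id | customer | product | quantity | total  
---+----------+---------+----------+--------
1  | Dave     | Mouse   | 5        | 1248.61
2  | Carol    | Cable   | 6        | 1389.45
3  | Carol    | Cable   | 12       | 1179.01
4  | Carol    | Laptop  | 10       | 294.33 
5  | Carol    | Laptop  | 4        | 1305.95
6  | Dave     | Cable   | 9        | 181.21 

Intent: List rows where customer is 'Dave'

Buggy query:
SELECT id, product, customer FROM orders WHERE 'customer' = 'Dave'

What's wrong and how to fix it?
Bug: 'customer' in single quotes is a string literal, not the column; the comparison is literal-vs-literal and never true

Fix: Reference the column as customer without single quotes

Corrected query:
SELECT id, product, customer FROM orders WHERE customer = 'Dave'

Result:
id | product | customer
---+---------+---------
1  | Mouse   | Dave    
6  | Cable   | Dave    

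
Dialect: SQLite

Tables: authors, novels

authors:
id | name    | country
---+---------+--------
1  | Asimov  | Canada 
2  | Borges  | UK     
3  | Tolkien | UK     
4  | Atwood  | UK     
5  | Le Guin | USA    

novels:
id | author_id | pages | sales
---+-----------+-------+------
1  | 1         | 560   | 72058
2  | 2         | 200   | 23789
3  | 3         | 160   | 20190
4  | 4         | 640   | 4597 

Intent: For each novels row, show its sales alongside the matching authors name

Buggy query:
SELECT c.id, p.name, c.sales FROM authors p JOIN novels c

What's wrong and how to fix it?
Bug: JOIN with no ON clause produces a cartesian product; every novels row pairs with every authors row

Fix: Specify the join condition linking the foreign key to the parent id

Corrected query:
SELECT c.id, p.name, c.sales FROM authors p JOIN novels c ON c.author_id = p.id

Result:
id | name    | sales
---+---------+------
1  | Asimov  | 72058
2  | Borges  | 23789
3  | Tolkien | 20190
4  | Atwood  | 4597 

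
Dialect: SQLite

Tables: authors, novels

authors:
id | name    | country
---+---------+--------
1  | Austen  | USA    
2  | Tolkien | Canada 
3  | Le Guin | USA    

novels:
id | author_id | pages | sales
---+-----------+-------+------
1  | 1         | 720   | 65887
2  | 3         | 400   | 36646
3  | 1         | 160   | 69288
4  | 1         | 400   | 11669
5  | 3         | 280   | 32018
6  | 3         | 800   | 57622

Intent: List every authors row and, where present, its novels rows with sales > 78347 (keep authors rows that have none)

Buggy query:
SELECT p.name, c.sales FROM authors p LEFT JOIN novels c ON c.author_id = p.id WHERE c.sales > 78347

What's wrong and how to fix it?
Bug: A WHERE condition on the right-hand table after LEFT JOIN drops unmatched parents

Fix: Move the right-table condition into the ON clause so unmatched parents are kept

Corrected query:
SELECT p.name, c.sales FROM authors p LEFT JOIN novels c ON c.author_id = p.id AND c.sales > 78347

Result:
name    | sales
--------+------
Austen  | NULL 
Tolkien | NULL 
Le Guin | NULL 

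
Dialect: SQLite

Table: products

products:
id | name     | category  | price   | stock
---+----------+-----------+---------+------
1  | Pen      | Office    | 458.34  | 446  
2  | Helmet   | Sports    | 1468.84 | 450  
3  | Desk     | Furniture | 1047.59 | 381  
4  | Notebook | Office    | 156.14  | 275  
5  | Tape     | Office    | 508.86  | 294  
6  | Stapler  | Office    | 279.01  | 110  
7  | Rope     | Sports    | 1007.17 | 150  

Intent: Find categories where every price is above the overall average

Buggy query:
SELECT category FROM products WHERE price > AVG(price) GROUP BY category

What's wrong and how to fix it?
Bug: AVG() is an aggregate; it can't sit directly in WHERE

Fix: Use a subquery for AVG and a HAVING MIN(...) filter so the condition holds for every row in the group

Corrected query:
SELECT category FROM products GROUP BY category HAVING MIN(price) > (SELECT AVG(price) FROM products)

Result:
category 
---------
Furniture
Sports   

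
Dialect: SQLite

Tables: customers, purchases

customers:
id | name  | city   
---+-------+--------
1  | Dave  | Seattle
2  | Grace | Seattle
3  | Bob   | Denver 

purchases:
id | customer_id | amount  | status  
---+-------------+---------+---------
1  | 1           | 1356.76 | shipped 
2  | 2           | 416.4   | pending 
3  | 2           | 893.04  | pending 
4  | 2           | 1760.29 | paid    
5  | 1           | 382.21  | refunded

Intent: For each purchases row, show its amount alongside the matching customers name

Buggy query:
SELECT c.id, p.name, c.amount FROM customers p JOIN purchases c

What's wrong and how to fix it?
Bug: Missing join condition: each purchases row is matched to all customers rows instead of just its own

Fix: Add ON c.customer_id = p.id to the JOIN

Corrected query:
SELECT c.id, p.name, c.amount FROM customers p JOIN purchases c ON c.customer_id = p.id

Result:
id | name  | amount 
---+-------+--------
1  | Dave  | 1356.76
2  | Grace | 416.4  
3  | Grace | 893.04 
4  | Grace | 1760.29
5  | Dave  | 382.21 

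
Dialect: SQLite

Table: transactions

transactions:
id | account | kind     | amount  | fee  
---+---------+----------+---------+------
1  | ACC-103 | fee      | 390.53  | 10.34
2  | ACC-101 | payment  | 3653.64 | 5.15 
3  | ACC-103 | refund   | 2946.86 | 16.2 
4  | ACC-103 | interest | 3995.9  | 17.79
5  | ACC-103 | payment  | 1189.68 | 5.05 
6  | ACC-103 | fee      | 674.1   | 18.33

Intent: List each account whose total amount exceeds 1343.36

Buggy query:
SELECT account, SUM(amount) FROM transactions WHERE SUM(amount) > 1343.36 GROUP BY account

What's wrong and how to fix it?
Bug: WHERE runs before GROUP BY, so aggregates aren't available there

Fix: Move the aggregate condition to a HAVING clause

Corrected query:
SELECT account, SUM(amount) FROM transactions GROUP BY account HAVING SUM(amount) > 1343.36

Result:
account | SUM(amount)
--------+------------
ACC-101 | 3653.64    
ACC-103 | 9197.07    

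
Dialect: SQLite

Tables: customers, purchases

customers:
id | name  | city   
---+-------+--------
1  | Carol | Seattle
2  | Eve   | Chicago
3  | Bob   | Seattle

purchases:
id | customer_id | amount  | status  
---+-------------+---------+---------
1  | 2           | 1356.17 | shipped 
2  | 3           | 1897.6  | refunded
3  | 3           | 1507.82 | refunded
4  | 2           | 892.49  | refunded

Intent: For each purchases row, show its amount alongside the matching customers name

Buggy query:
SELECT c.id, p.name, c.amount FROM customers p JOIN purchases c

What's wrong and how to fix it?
Bug: JOIN with no ON clause produces a cartesian product; every purchases row pairs with every customers row

Fix: Add ON c.customer_id = p.id to the JOIN

Corrected query:
SELECT c.id, p.name, c.amount FROM customers p JOIN purchases c ON c.customer_id = p.id

Result:
id | name | amount 
---+------+--------
1  | Eve  | 1356.17
2  | Bob  | 1897.6 
3  | Bob  | 1507.82
4  | Eve  | 892.49 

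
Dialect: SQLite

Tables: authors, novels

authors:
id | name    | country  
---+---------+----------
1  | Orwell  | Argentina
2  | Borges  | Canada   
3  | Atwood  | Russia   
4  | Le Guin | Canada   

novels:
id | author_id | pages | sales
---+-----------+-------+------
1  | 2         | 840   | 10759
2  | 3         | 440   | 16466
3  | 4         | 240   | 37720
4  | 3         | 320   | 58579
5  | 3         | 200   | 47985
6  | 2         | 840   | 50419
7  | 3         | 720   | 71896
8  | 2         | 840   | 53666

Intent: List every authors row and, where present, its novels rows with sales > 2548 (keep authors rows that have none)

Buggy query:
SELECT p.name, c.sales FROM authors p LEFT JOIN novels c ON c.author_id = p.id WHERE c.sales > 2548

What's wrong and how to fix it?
Bug: A WHERE condition on the right-hand table after LEFT JOIN drops unmatched parents

Fix: Move the right-table condition into the ON clause so unmatched parents are kept

Corrected query:
SELECT p.name, c.sales FROM authors p LEFT JOIN novels c ON c.author_id = p.id AND c.sales > 2548

Result:
name    | sales
--------+------
Orwell  | NULL 
Borges  | 10759
Borges  | 50419
Borges  | 53666
Atwood  | 16466
Atwood  | 47985
Atwood  | 58579
Atwood  | 71896
Le Guin | 37720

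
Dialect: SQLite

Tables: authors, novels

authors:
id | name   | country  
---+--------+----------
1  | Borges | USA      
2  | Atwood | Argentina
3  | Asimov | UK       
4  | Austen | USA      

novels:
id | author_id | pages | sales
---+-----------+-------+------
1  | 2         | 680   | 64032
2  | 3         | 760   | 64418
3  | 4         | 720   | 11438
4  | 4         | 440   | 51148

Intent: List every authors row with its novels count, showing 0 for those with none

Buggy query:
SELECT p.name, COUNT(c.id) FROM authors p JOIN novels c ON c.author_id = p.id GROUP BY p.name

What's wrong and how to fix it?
Bug: An inner join excludes parents with zero children

Fix: Switch to LEFT JOIN to retain unmatched parent rows

Corrected query:
SELECT p.name, COUNT(c.id) FROM authors p LEFT JOIN novels c ON c.author_id = p.id GROUP BY p.name

Result:
name   | COUNT(c.id)
-------+------------
Asimov | 1          
Atwood | 1          
Austen | 2          
Borges | 0          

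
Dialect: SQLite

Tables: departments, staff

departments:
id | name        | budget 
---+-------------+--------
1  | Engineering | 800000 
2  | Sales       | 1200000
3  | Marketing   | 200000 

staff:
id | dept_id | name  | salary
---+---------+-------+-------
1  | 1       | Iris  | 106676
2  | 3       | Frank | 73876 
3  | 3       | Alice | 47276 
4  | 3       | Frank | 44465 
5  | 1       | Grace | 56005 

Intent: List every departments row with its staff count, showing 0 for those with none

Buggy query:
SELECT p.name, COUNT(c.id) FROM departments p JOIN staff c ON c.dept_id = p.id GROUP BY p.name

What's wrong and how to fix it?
Bug: INNER JOIN drops departments rows that have no matching staff rows

Fix: Switch to LEFT JOIN to retain unmatched parent rows

Corrected query:
SELECT p.name, COUNT(c.id) FROM departments p LEFT JOIN staff c ON c.dept_id = p.id GROUP BY p.name

Result:
name        | COUNT(c.id)
------------+------------
Engineering | 2          
Marketing   | 3          
Sales       | 0          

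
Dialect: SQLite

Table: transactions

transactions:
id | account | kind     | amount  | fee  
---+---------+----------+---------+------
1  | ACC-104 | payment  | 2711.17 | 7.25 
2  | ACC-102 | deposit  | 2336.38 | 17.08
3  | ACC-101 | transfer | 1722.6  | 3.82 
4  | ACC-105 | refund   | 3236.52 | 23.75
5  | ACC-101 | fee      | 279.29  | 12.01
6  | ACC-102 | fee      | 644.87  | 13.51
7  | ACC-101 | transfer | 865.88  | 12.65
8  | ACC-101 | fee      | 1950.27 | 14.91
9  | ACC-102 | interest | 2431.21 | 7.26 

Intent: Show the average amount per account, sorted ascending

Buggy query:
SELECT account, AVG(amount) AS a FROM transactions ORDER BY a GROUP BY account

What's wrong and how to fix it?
Bug: ORDER BY appears before GROUP BY; SQL clause order requires GROUP BY first

Fix: Reorder: SELECT … FROM … GROUP BY … ORDER BY …

Corrected query:
SELECT account, AVG(amount) AS a FROM transactions GROUP BY account ORDER BY a

Result:
account | a          
--------+------------
ACC-101 | 1204.51    
ACC-102 | 1804.153333
ACC-104 | 2711.17    
ACC-105 | 3236.52    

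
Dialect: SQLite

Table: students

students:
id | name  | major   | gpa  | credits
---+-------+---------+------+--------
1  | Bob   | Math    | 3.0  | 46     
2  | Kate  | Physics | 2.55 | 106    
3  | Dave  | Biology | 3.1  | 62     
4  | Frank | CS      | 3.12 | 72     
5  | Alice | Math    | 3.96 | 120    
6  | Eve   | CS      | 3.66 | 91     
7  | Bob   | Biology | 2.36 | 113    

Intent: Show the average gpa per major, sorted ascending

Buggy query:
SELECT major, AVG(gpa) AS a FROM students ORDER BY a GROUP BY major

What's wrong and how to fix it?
Bug: ORDER BY appears before GROUP BY; SQL clause order requires GROUP BY first

Fix: Reorder: SELECT … FROM … GROUP BY … ORDER BY …

Corrected query:
SELECT major, AVG(gpa) AS a FROM students GROUP BY major ORDER BY a

Result:
major   | a   
--------+-----
Physics | 2.55
Biology | 2.73
CS      | 3.39
Math    | 3.48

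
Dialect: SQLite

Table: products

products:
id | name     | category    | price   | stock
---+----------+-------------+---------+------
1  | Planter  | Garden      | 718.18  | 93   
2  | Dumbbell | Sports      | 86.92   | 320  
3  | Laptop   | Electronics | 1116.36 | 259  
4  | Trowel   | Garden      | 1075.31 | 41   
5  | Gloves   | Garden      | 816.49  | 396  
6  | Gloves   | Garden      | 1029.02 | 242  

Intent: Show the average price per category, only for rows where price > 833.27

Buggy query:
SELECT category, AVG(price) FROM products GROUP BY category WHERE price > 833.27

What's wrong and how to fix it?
Bug: WHERE cannot follow GROUP BY

Fix: Place WHERE between FROM and GROUP BY

Corrected query:
SELECT category, AVG(price) FROM products WHERE price > 833.27 GROUP BY category

Result:
category    | AVG(price)
------------+-----------
Electronics | 1116.36   
Garden      | 1052.165  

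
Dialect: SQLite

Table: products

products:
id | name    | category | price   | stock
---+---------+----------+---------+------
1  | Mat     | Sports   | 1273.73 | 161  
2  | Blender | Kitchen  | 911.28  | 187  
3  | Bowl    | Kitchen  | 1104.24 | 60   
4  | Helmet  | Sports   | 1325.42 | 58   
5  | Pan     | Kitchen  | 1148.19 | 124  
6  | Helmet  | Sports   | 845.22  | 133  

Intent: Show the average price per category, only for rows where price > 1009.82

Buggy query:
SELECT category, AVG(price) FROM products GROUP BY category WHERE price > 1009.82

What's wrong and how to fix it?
Bug: Row-level WHERE must come before GROUP BY in the clause order

Fix: Move the WHERE clause before GROUP BY

Corrected query:
SELECT category, AVG(price) FROM products WHERE price > 1009.82 GROUP BY category

Result:
category | AVG(price)
---------+-----------
Kitchen  | 1126.215  
Sports   | 1299.575  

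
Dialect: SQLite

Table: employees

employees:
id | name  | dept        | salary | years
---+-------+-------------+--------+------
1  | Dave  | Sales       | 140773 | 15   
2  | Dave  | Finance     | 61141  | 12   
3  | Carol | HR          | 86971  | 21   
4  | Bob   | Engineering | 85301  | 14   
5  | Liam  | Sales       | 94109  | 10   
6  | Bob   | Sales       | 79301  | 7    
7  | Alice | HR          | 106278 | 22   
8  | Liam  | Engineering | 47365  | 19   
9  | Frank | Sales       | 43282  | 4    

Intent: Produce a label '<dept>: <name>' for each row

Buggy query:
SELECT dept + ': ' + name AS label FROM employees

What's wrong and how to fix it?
Bug: SQLite uses || for string concatenation; + coerces text to numbers (yielding 0)

Fix: Replace + with || to concatenate text

Corrected query:
SELECT dept || ': ' || name AS label FROM employees

Result:
label            
-----------------
Sales: Dave      
Finance: Dave    
HR: Carol        
Engineering: Bob 
Sales: Liam      
Sales: Bob       
HR: Alice        
Engineering: Liam
Sales: Frank     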